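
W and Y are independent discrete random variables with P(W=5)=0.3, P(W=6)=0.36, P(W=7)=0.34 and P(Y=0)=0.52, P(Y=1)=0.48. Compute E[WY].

2.8992

E[WY] = Σ_w Σ_y wy · P(W=w)P(Y=y)
 = 0·0.156 + 5·0.144 + 0·0.1872 + 6·0.1728 + 0·0.1768 + 7·0.1632
 = 0 + 0.72 + 0 + 1.0368 + 0 + 1.1424
 = 2.8992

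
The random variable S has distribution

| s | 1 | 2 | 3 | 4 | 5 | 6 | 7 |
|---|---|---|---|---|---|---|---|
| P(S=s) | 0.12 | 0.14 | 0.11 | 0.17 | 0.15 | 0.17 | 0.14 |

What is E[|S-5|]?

E[|S-5|] = Σ |s-5|·P(S=s)
 = 4·0.12 + 3·0.14 + 2·0.11 + 1·0.17 + 0·0.15 + 1·0.17 + 2·0.14
 = 0.48 + 0.42 + 0.22 + 0.17 + 0 + 0.17 + 0.28
 = 1.74

1.74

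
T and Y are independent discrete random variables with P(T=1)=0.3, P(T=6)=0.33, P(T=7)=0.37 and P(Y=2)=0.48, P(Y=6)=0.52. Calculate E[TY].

E[TY] = Σ_t Σ_y ty · P(T=t)P(Y=y)
 = 2·0.144 + 6·0.156 + 12·0.1584 + 36·0.1716 + 14·0.1776 + 42·0.1924
 = 0.288 + 0.936 + 1.9008 + 6.1776 + 2.4864 + 8.0808
 = 19.8696

19.8696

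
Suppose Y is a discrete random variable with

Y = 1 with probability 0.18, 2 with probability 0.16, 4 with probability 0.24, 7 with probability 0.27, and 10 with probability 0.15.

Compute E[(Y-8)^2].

E[(Y-8)^2] = Σ (y-8)^2·P(Y=y)
 = 49·0.18 + 36·0.16 + 16·0.24 + 1·0.27 + 4·0.15
 = 8.82 + 5.76 + 3.84 + 0.27 + 0.6
 = 19.29

19.29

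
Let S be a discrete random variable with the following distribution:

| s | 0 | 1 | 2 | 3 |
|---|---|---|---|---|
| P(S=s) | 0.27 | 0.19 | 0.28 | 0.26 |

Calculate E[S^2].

E[S^2] = Σ s^2·P(S=s)
 = 0·0.27 + 1·0.19 + 4·0.28 + 9·0.26
 = 0 + 0.19 + 1.12 + 2.34
 = 3.65

3.65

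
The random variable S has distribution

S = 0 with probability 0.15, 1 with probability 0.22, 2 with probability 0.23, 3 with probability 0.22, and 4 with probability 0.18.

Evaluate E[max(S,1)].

E[max(S,1)] = Σ max(s,1)·P(S=s)
 = 1·0.15 + 1·0.22 + 2·0.23 + 3·0.22 + 4·0.18
 = 0.15 + 0.22 + 0.46 + 0.66 + 0.72
 = 2.21

2.21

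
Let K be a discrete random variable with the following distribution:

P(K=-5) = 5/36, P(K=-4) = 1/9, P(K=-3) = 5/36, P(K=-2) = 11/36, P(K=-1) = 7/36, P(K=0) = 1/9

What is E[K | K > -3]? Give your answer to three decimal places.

P(K > -3) = 11/36 + 7/36 + 1/9 = 11/18.
E[K | K > -3] = [(-2)·11/36 + (-1)·7/36 + 0·1/9] / (11/18)
 = -29/36 / (11/18)
 = -29/22

-1.318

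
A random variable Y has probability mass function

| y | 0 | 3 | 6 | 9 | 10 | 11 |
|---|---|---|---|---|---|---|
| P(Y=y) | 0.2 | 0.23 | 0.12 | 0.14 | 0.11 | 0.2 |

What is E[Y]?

5.97

E[Y] = Σ y·P(Y=y)
 = 0·0.2 + 3·0.23 + 6·0.12 + 9·0.14 + 10·0.11 + 11·0.2
 = 0 + 0.69 + 0.72 + 1.26 + 1.1 + 2.2
 = 5.97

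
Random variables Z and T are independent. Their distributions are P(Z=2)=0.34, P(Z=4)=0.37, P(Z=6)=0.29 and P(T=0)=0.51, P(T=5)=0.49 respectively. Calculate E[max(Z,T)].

E[max(Z,T)] = Σ_z Σ_t max(z,t) · P(Z=z)P(T=t)
 = 2·0.1734 + 5·0.1666 + 4·0.1887 + 5·0.1813 + 6·0.1479 + 6·0.1421
 = 0.3468 + 0.833 + 0.7548 + 0.9065 + 0.8874 + 0.8526
 = 4.5811

4.5811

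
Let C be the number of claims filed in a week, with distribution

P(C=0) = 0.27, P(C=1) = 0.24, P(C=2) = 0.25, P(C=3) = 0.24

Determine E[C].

1.46

E[C] = Σ c·P(C=c)
 = 0·0.27 + 1·0.24 + 2·0.25 + 3·0.24
 = 0 + 0.24 + 0.5 + 0.72
 = 1.46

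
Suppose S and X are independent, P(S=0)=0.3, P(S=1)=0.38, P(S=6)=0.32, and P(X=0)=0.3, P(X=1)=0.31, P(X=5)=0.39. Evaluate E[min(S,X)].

0.9892

E[min(S,X)] = Σ_s Σ_x min(s,x) · P(S=s)P(X=x)
 = 0·0.09 + 0·0.093 + 0·0.117 + 0·0.114 + 1·0.1178 + 1·0.1482 + 0·0.096 + 1·0.0992 + 5·0.1248
 = 0 + 0 + 0 + 0 + 0.1178 + 0.1482 + 0 + 0.0992 + 0.624
 = 0.9892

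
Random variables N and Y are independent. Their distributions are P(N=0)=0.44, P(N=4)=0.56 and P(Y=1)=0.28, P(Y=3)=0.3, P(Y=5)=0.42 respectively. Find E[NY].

E[NY] = Σ_n Σ_y ny · P(N=n)P(Y=y)
 = 0·0.1232 + 0·0.132 + 0·0.1848 + 4·0.1568 + 12·0.168 + 20·0.2352
 = 0 + 0 + 0 + 0.6272 + 2.016 + 4.704
 = 7.3472

7.3472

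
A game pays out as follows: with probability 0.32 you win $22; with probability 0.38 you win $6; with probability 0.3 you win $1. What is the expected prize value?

9.62

E[payout] = 22·0.32 + 6·0.38 + 1·0.3
 = 7.04 + 2.28 + 0.3
 = 9.62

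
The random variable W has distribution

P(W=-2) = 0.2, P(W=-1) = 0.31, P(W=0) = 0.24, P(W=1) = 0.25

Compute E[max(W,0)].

E[max(W,0)] = Σ max(w,0)·P(W=w)
 = 0·0.2 + 0·0.31 + 0·0.24 + 1·0.25
 = 0 + 0 + 0 + 0.25
 = 0.25

0.25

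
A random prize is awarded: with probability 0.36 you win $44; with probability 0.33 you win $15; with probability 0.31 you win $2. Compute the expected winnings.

E[payout] = 44·0.36 + 15·0.33 + 2·0.31
 = 15.84 + 4.95 + 0.62
 = 21.41

21.41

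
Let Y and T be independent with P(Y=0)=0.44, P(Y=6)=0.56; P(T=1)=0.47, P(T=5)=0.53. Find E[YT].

E[YT] = Σ_y Σ_t yt · P(Y=y)P(T=t)
 = 0·0.2068 + 0·0.2332 + 6·0.2632 + 30·0.2968
 = 0 + 0 + 1.5792 + 8.904
 = 10.4832

10.4832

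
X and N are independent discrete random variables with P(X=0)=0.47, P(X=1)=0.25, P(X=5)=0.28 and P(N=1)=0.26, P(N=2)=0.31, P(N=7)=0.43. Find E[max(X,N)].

E[max(X,N)] = Σ_x Σ_n max(x,n) · P(X=x)P(N=n)
 = 1·0.1222 + 2·0.1457 + 7·0.2021 + 1·0.065 + 2·0.0775 + 7·0.1075 + 5·0.0728 + 5·0.0868 + 7·0.1204
 = 0.1222 + 0.2914 + 1.4147 + 0.065 + 0.155 + 0.7525 + 0.364 + 0.434 + 0.8428
 = 4.4416

4.4416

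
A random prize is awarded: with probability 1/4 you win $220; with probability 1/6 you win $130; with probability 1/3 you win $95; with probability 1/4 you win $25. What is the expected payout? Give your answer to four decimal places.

114.5833

E[payout] = 220·1/4 + 130·1/6 + 95·1/3 + 25·1/4
 = 55 + 65/3 + 95/3 + 25/4
 = 1375/12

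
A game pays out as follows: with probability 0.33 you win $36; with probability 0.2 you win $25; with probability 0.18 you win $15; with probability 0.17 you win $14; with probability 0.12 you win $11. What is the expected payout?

23.28

E[payout] = 36·0.33 + 25·0.2 + 15·0.18 + 14·0.17 + 11·0.12
 = 11.88 + 5 + 2.7 + 2.38 + 1.32
 = 23.28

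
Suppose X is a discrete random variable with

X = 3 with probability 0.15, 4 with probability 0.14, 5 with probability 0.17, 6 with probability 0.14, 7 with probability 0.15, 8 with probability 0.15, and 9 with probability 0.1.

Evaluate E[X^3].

E[X^3] = Σ x^3·P(X=x)
 = 27·0.15 + 64·0.14 + 125·0.17 + 216·0.14 + 343·0.15 + 512·0.15 + 729·0.1
 = 4.05 + 8.96 + 21.25 + 30.24 + 51.45 + 76.8 + 72.9
 = 265.65

265.65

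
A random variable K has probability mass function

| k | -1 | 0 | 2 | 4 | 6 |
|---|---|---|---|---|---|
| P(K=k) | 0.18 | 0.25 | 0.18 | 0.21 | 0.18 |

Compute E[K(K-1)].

8.64

E[K(K-1)] = Σ k(k-1)·P(K=k)
 = 2·0.18 + 0·0.25 + 2·0.18 + 12·0.21 + 30·0.18
 = 0.36 + 0 + 0.36 + 2.52 + 5.4
 = 8.64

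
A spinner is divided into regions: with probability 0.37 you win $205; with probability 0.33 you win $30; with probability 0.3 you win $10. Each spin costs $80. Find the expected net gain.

E[payout] = 205·0.37 + 30·0.33 + 10·0.3
 = 75.85 + 9.9 + 3
 = 88.75
Net = 88.75 - 80 = 8.75

8.75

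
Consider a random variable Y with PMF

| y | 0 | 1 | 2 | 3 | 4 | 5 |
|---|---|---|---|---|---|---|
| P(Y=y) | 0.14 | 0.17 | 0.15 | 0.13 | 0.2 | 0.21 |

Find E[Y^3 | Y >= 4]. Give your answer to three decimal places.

P(Y >= 4) = 0.2 + 0.21 = 0.41.
E[Y^3 | Y >= 4] = [64·0.2 + 125·0.21] / 0.41
 = 39.05 / 0.41
 = 3905/41

95.244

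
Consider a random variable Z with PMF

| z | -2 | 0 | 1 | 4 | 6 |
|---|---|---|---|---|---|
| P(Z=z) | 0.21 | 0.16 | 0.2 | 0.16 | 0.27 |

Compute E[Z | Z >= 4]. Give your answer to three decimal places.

5.256

P(Z >= 4) = 0.16 + 0.27 = 0.43.
E[Z | Z >= 4] = [4·0.16 + 6·0.27] / 0.43
 = 2.26 / 0.43
 = 226/43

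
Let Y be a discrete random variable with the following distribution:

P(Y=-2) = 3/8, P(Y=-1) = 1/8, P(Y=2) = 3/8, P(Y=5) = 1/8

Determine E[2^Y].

5.65625

E[2^Y] = Σ 2^y·P(Y=y)
 = 1/4·3/8 + 1/2·1/8 + 4·3/8 + 32·1/8
 = 3/32 + 1/16 + 3/2 + 4
 = 181/32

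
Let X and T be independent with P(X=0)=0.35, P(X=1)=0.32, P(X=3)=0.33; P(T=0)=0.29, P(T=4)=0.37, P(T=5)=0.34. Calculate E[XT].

E[XT] = Σ_x Σ_t xt · P(X=x)P(T=t)
 = 0·0.1015 + 0·0.1295 + 0·0.119 + 0·0.0928 + 4·0.1184 + 5·0.1088 + 0·0.0957 + 12·0.1221 + 15·0.1122
 = 0 + 0 + 0 + 0 + 0.4736 + 0.544 + 0 + 1.4652 + 1.683
 = 4.1658

4.1658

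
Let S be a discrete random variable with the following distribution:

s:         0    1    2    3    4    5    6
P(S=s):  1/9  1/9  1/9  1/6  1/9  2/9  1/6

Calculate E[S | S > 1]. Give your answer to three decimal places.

4.214

P(S > 1) = 1/9 + 1/6 + 1/9 + 2/9 + 1/6 = 7/9.
E[S | S > 1] = [2·1/9 + 3·1/6 + 4·1/9 + 5·2/9 + 6·1/6] / (7/9)
 = 59/18 / (7/9)
 = 59/14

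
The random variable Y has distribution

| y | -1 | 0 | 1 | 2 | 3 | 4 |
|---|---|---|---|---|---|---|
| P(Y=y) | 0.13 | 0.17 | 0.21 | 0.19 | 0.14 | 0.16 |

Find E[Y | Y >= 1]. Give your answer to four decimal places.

P(Y >= 1) = 0.21 + 0.19 + 0.14 + 0.16 = 0.7.
E[Y | Y >= 1] = [1·0.21 + 2·0.19 + 3·0.14 + 4·0.16] / 0.7
 = 1.65 / 0.7
 = 33/14

2.3571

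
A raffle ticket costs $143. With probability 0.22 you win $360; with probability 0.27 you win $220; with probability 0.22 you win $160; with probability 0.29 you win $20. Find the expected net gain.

36.6

E[payout] = 360·0.22 + 220·0.27 + 160·0.22 + 20·0.29
 = 79.2 + 59.4 + 35.2 + 5.8
 = 179.6
Net = 179.6 - 143 = 36.6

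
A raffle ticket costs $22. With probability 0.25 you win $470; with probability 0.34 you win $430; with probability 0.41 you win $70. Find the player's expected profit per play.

E[payout] = 470·0.25 + 430·0.34 + 70·0.41
 = 117.5 + 146.2 + 28.7
 = 292.4
Net = 292.4 - 22 = 270.4

270.4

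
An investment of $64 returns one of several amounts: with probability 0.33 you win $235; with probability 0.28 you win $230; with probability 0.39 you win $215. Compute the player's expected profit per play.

E[payout] = 235·0.33 + 230·0.28 + 215·0.39
 = 77.55 + 64.4 + 83.85
 = 225.8
Net = 225.8 - 64 = 161.8

161.8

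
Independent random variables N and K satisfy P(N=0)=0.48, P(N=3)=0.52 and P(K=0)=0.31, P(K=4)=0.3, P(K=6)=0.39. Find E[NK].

E[NK] = Σ_n Σ_k nk · P(N=n)P(K=k)
 = 0·0.1488 + 0·0.144 + 0·0.1872 + 0·0.1612 + 12·0.156 + 18·0.2028
 = 0 + 0 + 0 + 0 + 1.872 + 3.6504
 = 5.5224

5.5224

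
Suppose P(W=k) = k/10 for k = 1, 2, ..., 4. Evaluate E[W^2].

10

E[W^2] = Σ w^2·P(W=w)
 = 1·1/10 + 4·1/5 + 9·3/10 + 16·2/5
 = 1/10 + 4/5 + 27/10 + 32/5
 = 10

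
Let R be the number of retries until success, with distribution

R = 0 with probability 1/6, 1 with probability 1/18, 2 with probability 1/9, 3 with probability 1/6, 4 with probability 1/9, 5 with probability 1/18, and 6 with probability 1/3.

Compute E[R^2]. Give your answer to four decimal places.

E[R^2] = Σ r^2·P(R=r)
 = 0·1/6 + 1·1/18 + 4·1/9 + 9·1/6 + 16·1/9 + 25·1/18 + 36·1/3
 = 0 + 1/18 + 4/9 + 3/2 + 16/9 + 25/18 + 12
 = 103/6

17.1667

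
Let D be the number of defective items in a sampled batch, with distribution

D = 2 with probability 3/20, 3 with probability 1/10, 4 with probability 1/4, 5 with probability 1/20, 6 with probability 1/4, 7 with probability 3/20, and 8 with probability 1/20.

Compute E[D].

4.8

E[D] = Σ d·P(D=d)
 = 2·3/20 + 3·1/10 + 4·1/4 + 5·1/20 + 6·1/4 + 7·3/20 + 8·1/20
 = 3/10 + 3/10 + 1 + 1/4 + 3/2 + 21/20 + 2/5
 = 24/5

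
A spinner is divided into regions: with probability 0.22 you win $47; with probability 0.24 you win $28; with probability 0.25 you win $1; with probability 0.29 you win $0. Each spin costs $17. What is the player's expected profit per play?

0.31

E[payout] = 47·0.22 + 28·0.24 + 1·0.25 + 0·0.29
 = 10.34 + 6.72 + 0.25 + 0
 = 17.31
Net = 17.31 - 17 = 0.31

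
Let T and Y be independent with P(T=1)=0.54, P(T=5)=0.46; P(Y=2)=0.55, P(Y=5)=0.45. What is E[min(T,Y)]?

2.081

E[min(T,Y)] = Σ_t Σ_y min(t,y) · P(T=t)P(Y=y)
 = 1·0.297 + 1·0.243 + 2·0.253 + 5·0.207
 = 0.297 + 0.243 + 0.506 + 1.035
 = 2.081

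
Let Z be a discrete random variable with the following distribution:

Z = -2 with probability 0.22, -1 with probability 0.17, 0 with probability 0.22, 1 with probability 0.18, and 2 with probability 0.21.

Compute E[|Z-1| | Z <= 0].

2

P(Z <= 0) = 0.22 + 0.17 + 0.22 = 0.61.
E[|Z-1| | Z <= 0] = [3·0.22 + 2·0.17 + 1·0.22] / 0.61
 = 1.22 / 0.61
 = 2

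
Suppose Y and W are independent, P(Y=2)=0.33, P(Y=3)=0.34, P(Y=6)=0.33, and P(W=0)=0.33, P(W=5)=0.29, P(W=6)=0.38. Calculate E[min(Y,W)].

E[min(Y,W)] = Σ_y Σ_w min(y,w) · P(Y=y)P(W=w)
 = 0·0.1089 + 2·0.0957 + 2·0.1254 + 0·0.1122 + 3·0.0986 + 3·0.1292 + 0·0.1089 + 5·0.0957 + 6·0.1254
 = 0 + 0.1914 + 0.2508 + 0 + 0.2958 + 0.3876 + 0 + 0.4785 + 0.7524
 = 2.3565

2.3565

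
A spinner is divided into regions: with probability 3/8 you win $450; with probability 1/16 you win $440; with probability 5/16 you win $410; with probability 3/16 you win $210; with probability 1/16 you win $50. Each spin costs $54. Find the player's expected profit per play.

E[payout] = 450·3/8 + 440·1/16 + 410·5/16 + 210·3/16 + 50·1/16
 = 675/4 + 55/2 + 1025/8 + 315/8 + 25/8
 = 2935/8
Net = 2935/8 - 54 = 2503/8

312.875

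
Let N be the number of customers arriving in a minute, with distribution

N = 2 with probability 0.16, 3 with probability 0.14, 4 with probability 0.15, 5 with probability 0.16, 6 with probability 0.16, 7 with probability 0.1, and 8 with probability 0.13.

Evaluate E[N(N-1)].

E[N(N-1)] = Σ n(n-1)·P(N=n)
 = 2·0.16 + 6·0.14 + 12·0.15 + 20·0.16 + 30·0.16 + 42·0.1 + 56·0.13
 = 0.32 + 0.84 + 1.8 + 3.2 + 4.8 + 4.2 + 7.28
 = 22.44

22.44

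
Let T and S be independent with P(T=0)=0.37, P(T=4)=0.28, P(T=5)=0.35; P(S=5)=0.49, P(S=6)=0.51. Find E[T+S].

E[T+S] = Σ_t Σ_s (t+s) · P(T=t)P(S=s)
 = 5·0.1813 + 6·0.1887 + 9·0.1372 + 10·0.1428 + 10·0.1715 + 11·0.1785
 = 0.9065 + 1.1322 + 1.2348 + 1.428 + 1.715 + 1.9635
 = 8.38

8.38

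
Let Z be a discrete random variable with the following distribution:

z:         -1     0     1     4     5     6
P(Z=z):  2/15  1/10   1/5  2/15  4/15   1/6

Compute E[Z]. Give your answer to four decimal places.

2.9333

E[Z] = Σ z·P(Z=z)
 = (-1)·2/15 + 0·1/10 + 1·1/5 + 4·2/15 + 5·4/15 + 6·1/6
 = (-2/15) + 0 + 1/5 + 8/15 + 4/3 + 1
 = 44/15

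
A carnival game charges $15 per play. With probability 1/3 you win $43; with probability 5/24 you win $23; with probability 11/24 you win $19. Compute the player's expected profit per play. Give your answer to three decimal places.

12.833

E[payout] = 43·1/3 + 23·5/24 + 19·11/24
 = 43/3 + 115/24 + 209/24
 = 167/6
Net = 167/6 - 15 = 77/6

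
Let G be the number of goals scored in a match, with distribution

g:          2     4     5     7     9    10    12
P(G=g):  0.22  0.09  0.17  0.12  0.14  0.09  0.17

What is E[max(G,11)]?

E[max(G,11)] = Σ max(g,11)·P(G=g)
 = 11·0.22 + 11·0.09 + 11·0.17 + 11·0.12 + 11·0.14 + 11·0.09 + 12·0.17
 = 2.42 + 0.99 + 1.87 + 1.32 + 1.54 + 0.99 + 2.04
 = 11.17

11.17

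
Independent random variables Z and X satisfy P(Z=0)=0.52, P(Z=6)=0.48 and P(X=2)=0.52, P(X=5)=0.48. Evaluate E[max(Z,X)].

E[max(Z,X)] = Σ_z Σ_x max(z,x) · P(Z=z)P(X=x)
 = 2·0.2704 + 5·0.2496 + 6·0.2496 + 6·0.2304
 = 0.5408 + 1.248 + 1.4976 + 1.3824
 = 4.6688

4.6688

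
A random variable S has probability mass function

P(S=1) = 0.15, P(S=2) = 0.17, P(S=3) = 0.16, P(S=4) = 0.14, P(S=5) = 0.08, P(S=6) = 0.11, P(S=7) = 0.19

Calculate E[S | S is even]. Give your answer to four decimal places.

3.7143

P(S is even) = 0.17 + 0.14 + 0.11 = 0.42.
E[S | S is even] = [2·0.17 + 4·0.14 + 6·0.11] / 0.42
 = 1.56 / 0.42
 = 26/7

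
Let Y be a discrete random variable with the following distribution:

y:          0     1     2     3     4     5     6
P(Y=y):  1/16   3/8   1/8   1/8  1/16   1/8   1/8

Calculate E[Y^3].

51.375

E[Y^3] = Σ y^3·P(Y=y)
 = 0·1/16 + 1·3/8 + 8·1/8 + 27·1/8 + 64·1/16 + 125·1/8 + 216·1/8
 = 0 + 3/8 + 1 + 27/8 + 4 + 125/8 + 27
 = 411/8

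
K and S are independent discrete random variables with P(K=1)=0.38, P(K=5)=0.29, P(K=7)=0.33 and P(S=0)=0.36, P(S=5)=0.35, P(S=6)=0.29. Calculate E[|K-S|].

E[|K-S|] = Σ_k Σ_s |k-s| · P(K=k)P(S=s)
 = 1·0.1368 + 4·0.133 + 5·0.1102 + 5·0.1044 + 0·0.1015 + 1·0.0841 + 7·0.1188 + 2·0.1155 + 1·0.0957
 = 0.1368 + 0.532 + 0.551 + 0.522 + 0 + 0.0841 + 0.8316 + 0.231 + 0.0957
 = 2.9842

2.9842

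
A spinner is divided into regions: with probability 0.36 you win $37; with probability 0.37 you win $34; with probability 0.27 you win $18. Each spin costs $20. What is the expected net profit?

E[payout] = 37·0.36 + 34·0.37 + 18·0.27
 = 13.32 + 12.58 + 4.86
 = 30.76
Net = 30.76 - 20 = 10.76

10.76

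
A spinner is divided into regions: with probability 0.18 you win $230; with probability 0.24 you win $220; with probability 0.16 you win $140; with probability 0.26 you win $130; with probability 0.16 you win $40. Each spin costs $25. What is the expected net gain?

E[payout] = 230·0.18 + 220·0.24 + 140·0.16 + 130·0.26 + 40·0.16
 = 41.4 + 52.8 + 22.4 + 33.8 + 6.4
 = 156.8
Net = 156.8 - 25 = 131.8

131.8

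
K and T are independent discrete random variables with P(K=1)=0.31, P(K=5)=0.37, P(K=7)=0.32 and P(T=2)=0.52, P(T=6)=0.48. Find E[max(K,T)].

E[max(K,T)] = Σ_k Σ_t max(k,t) · P(K=k)P(T=t)
 = 2·0.1612 + 6·0.1488 + 5·0.1924 + 6·0.1776 + 7·0.1664 + 7·0.1536
 = 0.3224 + 0.8928 + 0.962 + 1.0656 + 1.1648 + 1.0752
 = 5.4828

5.4828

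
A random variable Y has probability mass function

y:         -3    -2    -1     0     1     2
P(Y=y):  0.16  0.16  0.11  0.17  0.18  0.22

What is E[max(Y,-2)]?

E[max(Y,-2)] = Σ max(y,-2)·P(Y=y)
 = (-2)·0.16 + (-2)·0.16 + (-1)·0.11 + 0·0.17 + 1·0.18 + 2·0.22
 = (-0.32) + (-0.32) + (-0.11) + 0 + 0.18 + 0.44
 = -0.13

-0.13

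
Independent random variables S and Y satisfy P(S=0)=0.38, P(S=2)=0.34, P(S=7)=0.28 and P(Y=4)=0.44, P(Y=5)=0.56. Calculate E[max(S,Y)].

5.2432

E[max(S,Y)] = Σ_s Σ_y max(s,y) · P(S=s)P(Y=y)
 = 4·0.1672 + 5·0.2128 + 4·0.1496 + 5·0.1904 + 7·0.1232 + 7·0.1568
 = 0.6688 + 1.064 + 0.5984 + 0.952 + 0.8624 + 1.0976
 = 5.2432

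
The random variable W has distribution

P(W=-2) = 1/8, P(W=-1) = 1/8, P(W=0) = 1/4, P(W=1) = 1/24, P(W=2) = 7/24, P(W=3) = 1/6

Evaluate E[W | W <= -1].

P(W <= -1) = 1/8 + 1/8 = 1/4.
E[W | W <= -1] = [(-2)·1/8 + (-1)·1/8] / (1/4)
 = -3/8 / (1/4)
 = -3/2

-1.5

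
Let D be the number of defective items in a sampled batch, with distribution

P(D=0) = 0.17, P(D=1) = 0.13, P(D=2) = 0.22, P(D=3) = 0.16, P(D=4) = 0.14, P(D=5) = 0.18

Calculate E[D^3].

37.67

E[D^3] = Σ d^3·P(D=d)
 = 0·0.17 + 1·0.13 + 8·0.22 + 27·0.16 + 64·0.14 + 125·0.18
 = 0 + 0.13 + 1.76 + 4.32 + 8.96 + 22.5
 = 37.67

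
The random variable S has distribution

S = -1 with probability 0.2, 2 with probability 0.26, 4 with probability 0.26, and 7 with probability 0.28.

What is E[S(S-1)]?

15.8

E[S(S-1)] = Σ s(s-1)·P(S=s)
 = 2·0.2 + 2·0.26 + 12·0.26 + 42·0.28
 = 0.4 + 0.52 + 3.12 + 11.76
 = 15.8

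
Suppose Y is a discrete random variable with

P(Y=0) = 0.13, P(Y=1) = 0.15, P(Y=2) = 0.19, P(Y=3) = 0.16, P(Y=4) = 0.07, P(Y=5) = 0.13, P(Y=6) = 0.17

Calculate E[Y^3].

63.44

E[Y^3] = Σ y^3·P(Y=y)
 = 0·0.13 + 1·0.15 + 8·0.19 + 27·0.16 + 64·0.07 + 125·0.13 + 216·0.17
 = 0 + 0.15 + 1.52 + 4.32 + 4.48 + 16.25 + 36.72
 = 63.44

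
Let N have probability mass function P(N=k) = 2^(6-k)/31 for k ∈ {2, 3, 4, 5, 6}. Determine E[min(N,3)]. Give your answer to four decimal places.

E[min(N,3)] = Σ min(n,3)·P(N=n)
 = 2·16/31 + 3·8/31 + 3·4/31 + 3·2/31 + 3·1/31
 = 32/31 + 24/31 + 12/31 + 6/31 + 3/31
 = 77/31

2.4839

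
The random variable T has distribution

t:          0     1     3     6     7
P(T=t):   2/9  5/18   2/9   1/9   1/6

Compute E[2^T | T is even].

P(T is even) = 2/9 + 1/9 = 1/3.
E[2^T | T is even] = [1·2/9 + 64·1/9] / (1/3)
 = 22/3 / (1/3)
 = 22

22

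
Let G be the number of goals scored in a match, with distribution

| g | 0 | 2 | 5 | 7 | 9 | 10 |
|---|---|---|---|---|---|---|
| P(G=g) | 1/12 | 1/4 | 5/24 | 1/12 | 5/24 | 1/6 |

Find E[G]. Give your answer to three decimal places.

E[G] = Σ g·P(G=g)
 = 0·1/12 + 2·1/4 + 5·5/24 + 7·1/12 + 9·5/24 + 10·1/6
 = 0 + 1/2 + 25/24 + 7/12 + 15/8 + 5/3
 = 17/3

5.667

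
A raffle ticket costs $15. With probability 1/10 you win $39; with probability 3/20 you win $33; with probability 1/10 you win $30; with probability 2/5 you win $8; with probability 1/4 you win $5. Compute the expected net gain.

1.3

E[payout] = 39·1/10 + 33·3/20 + 30·1/10 + 8·2/5 + 5·1/4
 = 39/10 + 99/20 + 3 + 16/5 + 5/4
 = 163/10
Net = 163/10 - 15 = 13/10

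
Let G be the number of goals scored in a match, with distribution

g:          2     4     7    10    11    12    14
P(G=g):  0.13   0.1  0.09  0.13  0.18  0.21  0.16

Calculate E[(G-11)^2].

18.65

E[(G-11)^2] = Σ (g-11)^2·P(G=g)
 = 81·0.13 + 49·0.1 + 16·0.09 + 1·0.13 + 0·0.18 + 1·0.21 + 9·0.16
 = 10.53 + 4.9 + 1.44 + 0.13 + 0 + 0.21 + 1.44
 = 18.65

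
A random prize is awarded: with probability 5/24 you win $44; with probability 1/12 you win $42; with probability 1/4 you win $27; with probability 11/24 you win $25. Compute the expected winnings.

E[payout] = 44·5/24 + 42·1/12 + 27·1/4 + 25·11/24
 = 55/6 + 7/2 + 27/4 + 275/24
 = 247/8

30.875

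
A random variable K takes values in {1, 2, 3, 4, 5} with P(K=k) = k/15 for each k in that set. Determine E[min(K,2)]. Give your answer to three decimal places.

E[min(K,2)] = Σ min(k,2)·P(K=k)
 = 1·1/15 + 2·2/15 + 2·1/5 + 2·4/15 + 2·1/3
 = 1/15 + 4/15 + 2/5 + 8/15 + 2/3
 = 29/15

1.933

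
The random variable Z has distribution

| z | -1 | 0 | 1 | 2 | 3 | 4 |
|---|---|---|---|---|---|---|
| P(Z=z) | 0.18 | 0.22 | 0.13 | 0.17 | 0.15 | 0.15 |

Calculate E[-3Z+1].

E[-3Z+1] = Σ (-3z+1)·P(Z=z)
 = 4·0.18 + 1·0.22 + (-2)·0.13 + (-5)·0.17 + (-8)·0.15 + (-11)·0.15
 = 0.72 + 0.22 + (-0.26) + (-0.85) + (-1.2) + (-1.65)
 = -3.02

-3.02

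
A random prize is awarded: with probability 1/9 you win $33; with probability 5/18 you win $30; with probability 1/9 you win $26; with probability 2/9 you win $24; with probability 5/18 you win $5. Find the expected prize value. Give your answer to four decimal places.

E[payout] = 33·1/9 + 30·5/18 + 26·1/9 + 24·2/9 + 5·5/18
 = 11/3 + 25/3 + 26/9 + 16/3 + 25/18
 = 389/18

21.6111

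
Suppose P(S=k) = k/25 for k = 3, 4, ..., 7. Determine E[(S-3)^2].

7.6

E[(S-3)^2] = Σ (s-3)^2·P(S=s)
 = 0·3/25 + 1·4/25 + 4·1/5 + 9·6/25 + 16·7/25
 = 0 + 4/25 + 4/5 + 54/25 + 112/25
 = 38/5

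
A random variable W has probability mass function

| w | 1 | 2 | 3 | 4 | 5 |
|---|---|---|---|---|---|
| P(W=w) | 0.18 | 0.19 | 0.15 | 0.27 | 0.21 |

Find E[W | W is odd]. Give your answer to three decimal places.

P(W is odd) = 0.18 + 0.15 + 0.21 = 0.54.
E[W | W is odd] = [1·0.18 + 3·0.15 + 5·0.21] / 0.54
 = 1.68 / 0.54
 = 28/9

3.111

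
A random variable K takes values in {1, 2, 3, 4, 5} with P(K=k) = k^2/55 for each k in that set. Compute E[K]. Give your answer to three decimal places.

E[K] = Σ k·P(K=k)
 = 1·1/55 + 2·4/55 + 3·9/55 + 4·16/55 + 5·5/11
 = 1/55 + 8/55 + 27/55 + 64/55 + 25/11
 = 45/11

4.091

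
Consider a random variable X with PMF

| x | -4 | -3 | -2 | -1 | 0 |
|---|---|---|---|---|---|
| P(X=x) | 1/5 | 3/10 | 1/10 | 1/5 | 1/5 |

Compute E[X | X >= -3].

P(X >= -3) = 3/10 + 1/10 + 1/5 + 1/5 = 4/5.
E[X | X >= -3] = [(-3)·3/10 + (-2)·1/10 + (-1)·1/5 + 0·1/5] / (4/5)
 = -13/10 / (4/5)
 = -13/8

-1.625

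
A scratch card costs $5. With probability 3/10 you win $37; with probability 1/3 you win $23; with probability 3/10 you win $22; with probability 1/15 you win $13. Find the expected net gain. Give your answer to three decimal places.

E[payout] = 37·3/10 + 23·1/3 + 22·3/10 + 13·1/15
 = 111/10 + 23/3 + 33/5 + 13/15
 = 787/30
Net = 787/30 - 5 = 637/30

21.233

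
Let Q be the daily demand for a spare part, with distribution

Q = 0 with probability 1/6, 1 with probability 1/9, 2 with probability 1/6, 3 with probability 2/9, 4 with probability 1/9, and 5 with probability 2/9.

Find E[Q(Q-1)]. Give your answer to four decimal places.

E[Q(Q-1)] = Σ q(q-1)·P(Q=q)
 = 0·1/6 + 0·1/9 + 2·1/6 + 6·2/9 + 12·1/9 + 20·2/9
 = 0 + 0 + 1/3 + 4/3 + 4/3 + 40/9
 = 67/9

7.4444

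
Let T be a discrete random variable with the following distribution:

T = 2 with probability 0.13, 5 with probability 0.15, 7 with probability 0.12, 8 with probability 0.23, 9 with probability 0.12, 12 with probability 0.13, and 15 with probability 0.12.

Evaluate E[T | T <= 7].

4.625

P(T <= 7) = 0.13 + 0.15 + 0.12 = 0.4.
E[T | T <= 7] = [2·0.13 + 5·0.15 + 7·0.12] / 0.4
 = 1.85 / 0.4
 = 37/8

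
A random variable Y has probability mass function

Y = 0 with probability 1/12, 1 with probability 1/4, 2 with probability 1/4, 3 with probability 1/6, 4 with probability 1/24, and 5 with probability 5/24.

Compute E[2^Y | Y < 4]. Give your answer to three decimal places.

P(Y < 4) = 1/12 + 1/4 + 1/4 + 1/6 = 3/4.
E[2^Y | Y < 4] = [1·1/12 + 2·1/4 + 4·1/4 + 8·1/6] / (3/4)
 = 35/12 / (3/4)
 = 35/9

3.889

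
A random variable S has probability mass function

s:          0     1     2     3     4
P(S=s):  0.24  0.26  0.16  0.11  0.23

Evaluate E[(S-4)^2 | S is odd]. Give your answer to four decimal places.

P(S is odd) = 0.26 + 0.11 = 0.37.
E[(S-4)^2 | S is odd] = [9·0.26 + 1·0.11] / 0.37
 = 2.45 / 0.37
 = 245/37

6.6216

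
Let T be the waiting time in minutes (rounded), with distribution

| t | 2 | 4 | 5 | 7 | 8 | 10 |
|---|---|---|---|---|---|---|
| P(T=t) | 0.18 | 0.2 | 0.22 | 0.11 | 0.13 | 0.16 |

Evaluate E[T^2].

39.13

E[T^2] = Σ t^2·P(T=t)
 = 4·0.18 + 16·0.2 + 25·0.22 + 49·0.11 + 64·0.13 + 100·0.16
 = 0.72 + 3.2 + 5.5 + 5.39 + 8.32 + 16
 = 39.13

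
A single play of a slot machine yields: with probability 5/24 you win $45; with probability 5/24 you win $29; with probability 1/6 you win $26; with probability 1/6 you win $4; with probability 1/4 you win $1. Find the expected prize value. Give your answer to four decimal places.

E[payout] = 45·5/24 + 29·5/24 + 26·1/6 + 4·1/6 + 1·1/4
 = 75/8 + 145/24 + 13/3 + 2/3 + 1/4
 = 62/3

20.6667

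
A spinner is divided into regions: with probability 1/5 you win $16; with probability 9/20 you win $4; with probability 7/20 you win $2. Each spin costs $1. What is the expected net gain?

4.7

E[payout] = 16·1/5 + 4·9/20 + 2·7/20
 = 16/5 + 9/5 + 7/10
 = 57/10
Net = 57/10 - 1 = 47/10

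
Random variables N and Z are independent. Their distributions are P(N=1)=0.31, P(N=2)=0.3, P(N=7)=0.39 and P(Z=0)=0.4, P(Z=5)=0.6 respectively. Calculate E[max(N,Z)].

4.924

E[max(N,Z)] = Σ_n Σ_z max(n,z) · P(N=n)P(Z=z)
 = 1·0.124 + 5·0.186 + 2·0.12 + 5·0.18 + 7·0.156 + 7·0.234
 = 0.124 + 0.93 + 0.24 + 0.9 + 1.092 + 1.638
 = 4.924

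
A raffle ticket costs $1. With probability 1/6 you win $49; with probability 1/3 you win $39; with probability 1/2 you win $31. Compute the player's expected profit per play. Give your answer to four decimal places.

35.6667

E[payout] = 49·1/6 + 39·1/3 + 31·1/2
 = 49/6 + 13 + 31/2
 = 110/3
Net = 110/3 - 1 = 107/3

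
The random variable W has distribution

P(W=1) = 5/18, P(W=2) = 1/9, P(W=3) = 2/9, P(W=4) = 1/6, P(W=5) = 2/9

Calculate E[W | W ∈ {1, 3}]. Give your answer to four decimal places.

P(W ∈ {1, 3}) = 5/18 + 2/9 = 1/2.
E[W | W ∈ {1, 3}] = [1·5/18 + 3·2/9] / (1/2)
 = 17/18 / (1/2)
 = 17/9

1.8889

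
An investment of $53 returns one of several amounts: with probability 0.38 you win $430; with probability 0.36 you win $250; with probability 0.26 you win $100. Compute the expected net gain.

E[payout] = 430·0.38 + 250·0.36 + 100·0.26
 = 163.4 + 90 + 26
 = 279.4
Net = 279.4 - 53 = 226.4

226.4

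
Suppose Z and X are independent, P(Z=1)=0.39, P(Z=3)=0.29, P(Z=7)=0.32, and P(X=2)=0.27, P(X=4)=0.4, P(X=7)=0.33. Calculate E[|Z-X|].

E[|Z-X|] = Σ_z Σ_x |z-x| · P(Z=z)P(X=x)
 = 1·0.1053 + 3·0.156 + 6·0.1287 + 1·0.0783 + 1·0.116 + 4·0.0957 + 5·0.0864 + 3·0.128 + 0·0.1056
 = 0.1053 + 0.468 + 0.7722 + 0.0783 + 0.116 + 0.3828 + 0.432 + 0.384 + 0
 = 2.7386

2.7386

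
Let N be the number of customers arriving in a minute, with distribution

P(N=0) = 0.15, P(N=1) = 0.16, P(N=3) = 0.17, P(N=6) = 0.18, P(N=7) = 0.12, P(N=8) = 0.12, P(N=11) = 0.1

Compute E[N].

E[N] = Σ n·P(N=n)
 = 0·0.15 + 1·0.16 + 3·0.17 + 6·0.18 + 7·0.12 + 8·0.12 + 11·0.1
 = 0 + 0.16 + 0.51 + 1.08 + 0.84 + 0.96 + 1.1
 = 4.65

4.65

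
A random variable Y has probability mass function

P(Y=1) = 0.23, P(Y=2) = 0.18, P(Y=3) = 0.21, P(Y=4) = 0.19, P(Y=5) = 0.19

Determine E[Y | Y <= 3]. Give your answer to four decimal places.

P(Y <= 3) = 0.23 + 0.18 + 0.21 = 0.62.
E[Y | Y <= 3] = [1·0.23 + 2·0.18 + 3·0.21] / 0.62
 = 1.22 / 0.62
 = 61/31

1.9677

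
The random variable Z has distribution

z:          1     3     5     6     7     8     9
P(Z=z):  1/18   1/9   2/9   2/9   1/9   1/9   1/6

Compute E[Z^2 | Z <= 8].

32.6

P(Z <= 8) = 1/18 + 1/9 + 2/9 + 2/9 + 1/9 + 1/9 = 5/6.
E[Z^2 | Z <= 8] = [1·1/18 + 9·1/9 + 25·2/9 + 36·2/9 + 49·1/9 + 64·1/9] / (5/6)
 = 163/6 / (5/6)
 = 163/5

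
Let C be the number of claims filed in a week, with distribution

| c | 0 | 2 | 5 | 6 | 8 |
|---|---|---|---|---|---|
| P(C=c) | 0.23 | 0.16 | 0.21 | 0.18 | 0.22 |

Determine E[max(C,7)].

7.22

E[max(C,7)] = Σ max(c,7)·P(C=c)
 = 7·0.23 + 7·0.16 + 7·0.21 + 7·0.18 + 8·0.22
 = 1.61 + 1.12 + 1.47 + 1.26 + 1.76
 = 7.22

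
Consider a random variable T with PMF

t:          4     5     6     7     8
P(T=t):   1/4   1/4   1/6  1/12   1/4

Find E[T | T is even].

P(T is even) = 1/4 + 1/6 + 1/4 = 2/3.
E[T | T is even] = [4·1/4 + 6·1/6 + 8·1/4] / (2/3)
 = 4 / (2/3)
 = 6

6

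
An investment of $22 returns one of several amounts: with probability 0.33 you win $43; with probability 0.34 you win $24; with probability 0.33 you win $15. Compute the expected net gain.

E[payout] = 43·0.33 + 24·0.34 + 15·0.33
 = 14.19 + 8.16 + 4.95
 = 27.3
Net = 27.3 - 22 = 5.3

5.3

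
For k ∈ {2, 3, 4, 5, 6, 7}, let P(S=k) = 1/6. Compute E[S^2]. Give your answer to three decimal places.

E[S^2] = Σ s^2·P(S=s)
 = 4·1/6 + 9·1/6 + 16·1/6 + 25·1/6 + 36·1/6 + 49·1/6
 = 2/3 + 3/2 + 8/3 + 25/6 + 6 + 49/6
 = 139/6

23.167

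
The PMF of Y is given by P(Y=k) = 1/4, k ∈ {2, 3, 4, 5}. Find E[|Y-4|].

E[|Y-4|] = Σ |y-4|·P(Y=y)
 = 2·1/4 + 1·1/4 + 0·1/4 + 1·1/4
 = 1/2 + 1/4 + 0 + 1/4
 = 1

1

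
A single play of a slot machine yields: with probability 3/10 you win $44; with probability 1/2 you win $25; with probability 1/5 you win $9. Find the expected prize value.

E[payout] = 44·3/10 + 25·1/2 + 9·1/5
 = 66/5 + 25/2 + 9/5
 = 55/2

27.5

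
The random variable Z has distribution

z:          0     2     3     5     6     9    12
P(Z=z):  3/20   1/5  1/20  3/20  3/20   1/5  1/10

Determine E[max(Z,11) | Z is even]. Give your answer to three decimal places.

P(Z is even) = 3/20 + 1/5 + 3/20 + 1/10 = 3/5.
E[max(Z,11) | Z is even] = [11·3/20 + 11·1/5 + 11·3/20 + 12·1/10] / (3/5)
 = 67/10 / (3/5)
 = 67/6

11.167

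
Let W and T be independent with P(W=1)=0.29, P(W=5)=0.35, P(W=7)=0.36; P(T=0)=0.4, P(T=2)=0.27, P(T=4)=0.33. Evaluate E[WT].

8.4816

E[WT] = Σ_w Σ_t wt · P(W=w)P(T=t)
 = 0·0.116 + 2·0.0783 + 4·0.0957 + 0·0.14 + 10·0.0945 + 20·0.1155 + 0·0.144 + 14·0.0972 + 28·0.1188
 = 0 + 0.1566 + 0.3828 + 0 + 0.945 + 2.31 + 0 + 1.3608 + 3.3264
 = 8.4816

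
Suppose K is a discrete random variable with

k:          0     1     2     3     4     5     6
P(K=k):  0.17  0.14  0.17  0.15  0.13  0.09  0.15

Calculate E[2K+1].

6.6

E[2K+1] = Σ (2k+1)·P(K=k)
 = 1·0.17 + 3·0.14 + 5·0.17 + 7·0.15 + 9·0.13 + 11·0.09 + 13·0.15
 = 0.17 + 0.42 + 0.85 + 1.05 + 1.17 + 0.99 + 1.95
 = 6.6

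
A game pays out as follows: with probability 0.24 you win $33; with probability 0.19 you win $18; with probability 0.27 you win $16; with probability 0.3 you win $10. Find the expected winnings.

18.66

E[payout] = 33·0.24 + 18·0.19 + 16·0.27 + 10·0.3
 = 7.92 + 3.42 + 4.32 + 3
 = 18.66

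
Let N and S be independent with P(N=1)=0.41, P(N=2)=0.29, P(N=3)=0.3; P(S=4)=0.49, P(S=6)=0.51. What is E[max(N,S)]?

E[max(N,S)] = Σ_n Σ_s max(n,s) · P(N=n)P(S=s)
 = 4·0.2009 + 6·0.2091 + 4·0.1421 + 6·0.1479 + 4·0.147 + 6·0.153
 = 0.8036 + 1.2546 + 0.5684 + 0.8874 + 0.588 + 0.918
 = 5.02

5.02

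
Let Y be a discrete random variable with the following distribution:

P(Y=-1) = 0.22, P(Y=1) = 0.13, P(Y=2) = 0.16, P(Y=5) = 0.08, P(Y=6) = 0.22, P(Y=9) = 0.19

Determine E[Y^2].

E[Y^2] = Σ y^2·P(Y=y)
 = 1·0.22 + 1·0.13 + 4·0.16 + 25·0.08 + 36·0.22 + 81·0.19
 = 0.22 + 0.13 + 0.64 + 2 + 7.92 + 15.39
 = 26.3

26.3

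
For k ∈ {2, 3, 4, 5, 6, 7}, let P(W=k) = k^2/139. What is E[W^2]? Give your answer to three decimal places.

E[W^2] = Σ w^2·P(W=w)
 = 4·4/139 + 9·9/139 + 16·16/139 + 25·25/139 + 36·36/139 + 49·49/139
 = 16/139 + 81/139 + 256/139 + 625/139 + 1296/139 + 2401/139
 = 4675/139

33.633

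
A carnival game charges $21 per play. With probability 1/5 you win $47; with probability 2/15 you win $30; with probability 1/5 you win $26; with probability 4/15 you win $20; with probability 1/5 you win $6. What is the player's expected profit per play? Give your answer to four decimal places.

4.1333

E[payout] = 47·1/5 + 30·2/15 + 26·1/5 + 20·4/15 + 6·1/5
 = 47/5 + 4 + 26/5 + 16/3 + 6/5
 = 377/15
Net = 377/15 - 21 = 62/15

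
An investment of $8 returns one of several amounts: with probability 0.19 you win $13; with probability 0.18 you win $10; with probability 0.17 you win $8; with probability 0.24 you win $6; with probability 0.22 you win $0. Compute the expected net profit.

-0.93

E[payout] = 13·0.19 + 10·0.18 + 8·0.17 + 6·0.24 + 0·0.22
 = 2.47 + 1.8 + 1.36 + 1.44 + 0
 = 7.07
Net = 7.07 - 8 = -0.93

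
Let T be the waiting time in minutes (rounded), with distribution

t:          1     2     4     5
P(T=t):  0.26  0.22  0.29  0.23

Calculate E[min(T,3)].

E[min(T,3)] = Σ min(t,3)·P(T=t)
 = 1·0.26 + 2·0.22 + 3·0.29 + 3·0.23
 = 0.26 + 0.44 + 0.87 + 0.69
 = 2.26

2.26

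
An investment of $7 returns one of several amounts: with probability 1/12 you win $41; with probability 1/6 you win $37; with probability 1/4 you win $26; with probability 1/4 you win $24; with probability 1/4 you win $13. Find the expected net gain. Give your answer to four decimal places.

18.3333

E[payout] = 41·1/12 + 37·1/6 + 26·1/4 + 24·1/4 + 13·1/4
 = 41/12 + 37/6 + 13/2 + 6 + 13/4
 = 76/3
Net = 76/3 - 7 = 55/3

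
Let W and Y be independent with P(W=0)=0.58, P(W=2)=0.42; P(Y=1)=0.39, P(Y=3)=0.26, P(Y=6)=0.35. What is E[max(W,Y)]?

E[max(W,Y)] = Σ_w Σ_y max(w,y) · P(W=w)P(Y=y)
 = 1·0.2262 + 3·0.1508 + 6·0.203 + 2·0.1638 + 3·0.1092 + 6·0.147
 = 0.2262 + 0.4524 + 1.218 + 0.3276 + 0.3276 + 0.882
 = 3.4338

3.4338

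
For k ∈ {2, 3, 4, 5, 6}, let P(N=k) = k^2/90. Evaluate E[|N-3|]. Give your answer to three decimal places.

E[|N-3|] = Σ |n-3|·P(N=n)
 = 1·2/45 + 0·1/10 + 1·8/45 + 2·5/18 + 3·2/5
 = 2/45 + 0 + 8/45 + 5/9 + 6/5
 = 89/45

1.978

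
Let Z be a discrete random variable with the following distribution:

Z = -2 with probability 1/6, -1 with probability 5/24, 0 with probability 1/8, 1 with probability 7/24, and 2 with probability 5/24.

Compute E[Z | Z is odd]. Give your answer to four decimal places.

P(Z is odd) = 5/24 + 7/24 = 1/2.
E[Z | Z is odd] = [(-1)·5/24 + 1·7/24] / (1/2)
 = 1/12 / (1/2)
 = 1/6

0.1667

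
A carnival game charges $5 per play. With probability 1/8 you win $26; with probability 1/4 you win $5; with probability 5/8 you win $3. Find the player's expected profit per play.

E[payout] = 26·1/8 + 5·1/4 + 3·5/8
 = 13/4 + 5/4 + 15/8
 = 51/8
Net = 51/8 - 5 = 11/8

1.375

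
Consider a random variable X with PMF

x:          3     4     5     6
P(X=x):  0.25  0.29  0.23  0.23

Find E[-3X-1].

-14.32

E[-3X-1] = Σ (-3x-1)·P(X=x)
 = (-10)·0.25 + (-13)·0.29 + (-16)·0.23 + (-19)·0.23
 = (-2.5) + (-3.77) + (-3.68) + (-4.37)
 = -14.32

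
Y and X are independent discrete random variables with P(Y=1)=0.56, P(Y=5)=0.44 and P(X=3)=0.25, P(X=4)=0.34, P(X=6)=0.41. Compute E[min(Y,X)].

2.3904

E[min(Y,X)] = Σ_y Σ_x min(y,x) · P(Y=y)P(X=x)
 = 1·0.14 + 1·0.1904 + 1·0.2296 + 3·0.11 + 4·0.1496 + 5·0.1804
 = 0.14 + 0.1904 + 0.2296 + 0.33 + 0.5984 + 0.902
 = 2.3904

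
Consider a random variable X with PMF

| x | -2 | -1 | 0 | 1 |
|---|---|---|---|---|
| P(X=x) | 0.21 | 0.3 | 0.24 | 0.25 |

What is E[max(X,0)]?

0.25

E[max(X,0)] = Σ max(x,0)·P(X=x)
 = 0·0.21 + 0·0.3 + 0·0.24 + 1·0.25
 = 0 + 0 + 0 + 0.25
 = 0.25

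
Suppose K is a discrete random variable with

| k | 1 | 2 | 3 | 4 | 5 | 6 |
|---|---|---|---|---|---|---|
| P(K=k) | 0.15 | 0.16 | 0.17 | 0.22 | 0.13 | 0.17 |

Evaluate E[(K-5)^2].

4.91

E[(K-5)^2] = Σ (k-5)^2·P(K=k)
 = 16·0.15 + 9·0.16 + 4·0.17 + 1·0.22 + 0·0.13 + 1·0.17
 = 2.4 + 1.44 + 0.68 + 0.22 + 0 + 0.17
 = 4.91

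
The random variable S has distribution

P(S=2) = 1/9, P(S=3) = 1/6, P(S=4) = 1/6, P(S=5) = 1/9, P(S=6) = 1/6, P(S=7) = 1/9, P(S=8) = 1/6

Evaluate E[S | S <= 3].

P(S <= 3) = 1/9 + 1/6 = 5/18.
E[S | S <= 3] = [2·1/9 + 3·1/6] / (5/18)
 = 13/18 / (5/18)
 = 13/5

2.6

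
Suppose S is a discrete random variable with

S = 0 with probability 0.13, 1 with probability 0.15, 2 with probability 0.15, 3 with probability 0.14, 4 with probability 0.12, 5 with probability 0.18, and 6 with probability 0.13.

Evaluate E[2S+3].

E[2S+3] = Σ (2s+3)·P(S=s)
 = 3·0.13 + 5·0.15 + 7·0.15 + 9·0.14 + 11·0.12 + 13·0.18 + 15·0.13
 = 0.39 + 0.75 + 1.05 + 1.26 + 1.32 + 2.34 + 1.95
 = 9.06

9.06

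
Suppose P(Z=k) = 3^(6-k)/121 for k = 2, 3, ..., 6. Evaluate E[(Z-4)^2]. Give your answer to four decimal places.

E[(Z-4)^2] = Σ (z-4)^2·P(Z=z)
 = 4·81/121 + 1·27/121 + 0·9/121 + 1·3/121 + 4·1/121
 = 324/121 + 27/121 + 0 + 3/121 + 4/121
 = 358/121

2.9587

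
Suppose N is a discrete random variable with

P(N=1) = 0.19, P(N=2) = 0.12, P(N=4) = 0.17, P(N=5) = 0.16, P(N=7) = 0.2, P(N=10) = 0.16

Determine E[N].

4.91

E[N] = Σ n·P(N=n)
 = 1·0.19 + 2·0.12 + 4·0.17 + 5·0.16 + 7·0.2 + 10·0.16
 = 0.19 + 0.24 + 0.68 + 0.8 + 1.4 + 1.6
 = 4.91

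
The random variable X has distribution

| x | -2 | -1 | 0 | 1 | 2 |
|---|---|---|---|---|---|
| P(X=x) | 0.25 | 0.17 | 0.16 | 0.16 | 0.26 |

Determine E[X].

0.01

E[X] = Σ x·P(X=x)
 = (-2)·0.25 + (-1)·0.17 + 0·0.16 + 1·0.16 + 2·0.26
 = (-0.5) + (-0.17) + 0 + 0.16 + 0.52
 = 0.01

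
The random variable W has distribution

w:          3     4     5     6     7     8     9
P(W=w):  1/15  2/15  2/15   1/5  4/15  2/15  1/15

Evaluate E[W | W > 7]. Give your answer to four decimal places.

P(W > 7) = 2/15 + 1/15 = 1/5.
E[W | W > 7] = [8·2/15 + 9·1/15] / (1/5)
 = 5/3 / (1/5)
 = 25/3

8.3333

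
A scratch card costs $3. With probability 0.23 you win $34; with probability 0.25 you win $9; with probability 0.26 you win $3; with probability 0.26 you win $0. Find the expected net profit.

E[payout] = 34·0.23 + 9·0.25 + 3·0.26 + 0·0.26
 = 7.82 + 2.25 + 0.78 + 0
 = 10.85
Net = 10.85 - 3 = 7.85

7.85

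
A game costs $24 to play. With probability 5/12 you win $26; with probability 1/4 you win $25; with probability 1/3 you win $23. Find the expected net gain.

0.75

E[payout] = 26·5/12 + 25·1/4 + 23·1/3
 = 65/6 + 25/4 + 23/3
 = 99/4
Net = 99/4 - 24 = 3/4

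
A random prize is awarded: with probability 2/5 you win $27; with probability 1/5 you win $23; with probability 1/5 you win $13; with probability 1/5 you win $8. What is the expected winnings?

19.6

E[payout] = 27·2/5 + 23·1/5 + 13·1/5 + 8·1/5
 = 54/5 + 23/5 + 13/5 + 8/5
 = 98/5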